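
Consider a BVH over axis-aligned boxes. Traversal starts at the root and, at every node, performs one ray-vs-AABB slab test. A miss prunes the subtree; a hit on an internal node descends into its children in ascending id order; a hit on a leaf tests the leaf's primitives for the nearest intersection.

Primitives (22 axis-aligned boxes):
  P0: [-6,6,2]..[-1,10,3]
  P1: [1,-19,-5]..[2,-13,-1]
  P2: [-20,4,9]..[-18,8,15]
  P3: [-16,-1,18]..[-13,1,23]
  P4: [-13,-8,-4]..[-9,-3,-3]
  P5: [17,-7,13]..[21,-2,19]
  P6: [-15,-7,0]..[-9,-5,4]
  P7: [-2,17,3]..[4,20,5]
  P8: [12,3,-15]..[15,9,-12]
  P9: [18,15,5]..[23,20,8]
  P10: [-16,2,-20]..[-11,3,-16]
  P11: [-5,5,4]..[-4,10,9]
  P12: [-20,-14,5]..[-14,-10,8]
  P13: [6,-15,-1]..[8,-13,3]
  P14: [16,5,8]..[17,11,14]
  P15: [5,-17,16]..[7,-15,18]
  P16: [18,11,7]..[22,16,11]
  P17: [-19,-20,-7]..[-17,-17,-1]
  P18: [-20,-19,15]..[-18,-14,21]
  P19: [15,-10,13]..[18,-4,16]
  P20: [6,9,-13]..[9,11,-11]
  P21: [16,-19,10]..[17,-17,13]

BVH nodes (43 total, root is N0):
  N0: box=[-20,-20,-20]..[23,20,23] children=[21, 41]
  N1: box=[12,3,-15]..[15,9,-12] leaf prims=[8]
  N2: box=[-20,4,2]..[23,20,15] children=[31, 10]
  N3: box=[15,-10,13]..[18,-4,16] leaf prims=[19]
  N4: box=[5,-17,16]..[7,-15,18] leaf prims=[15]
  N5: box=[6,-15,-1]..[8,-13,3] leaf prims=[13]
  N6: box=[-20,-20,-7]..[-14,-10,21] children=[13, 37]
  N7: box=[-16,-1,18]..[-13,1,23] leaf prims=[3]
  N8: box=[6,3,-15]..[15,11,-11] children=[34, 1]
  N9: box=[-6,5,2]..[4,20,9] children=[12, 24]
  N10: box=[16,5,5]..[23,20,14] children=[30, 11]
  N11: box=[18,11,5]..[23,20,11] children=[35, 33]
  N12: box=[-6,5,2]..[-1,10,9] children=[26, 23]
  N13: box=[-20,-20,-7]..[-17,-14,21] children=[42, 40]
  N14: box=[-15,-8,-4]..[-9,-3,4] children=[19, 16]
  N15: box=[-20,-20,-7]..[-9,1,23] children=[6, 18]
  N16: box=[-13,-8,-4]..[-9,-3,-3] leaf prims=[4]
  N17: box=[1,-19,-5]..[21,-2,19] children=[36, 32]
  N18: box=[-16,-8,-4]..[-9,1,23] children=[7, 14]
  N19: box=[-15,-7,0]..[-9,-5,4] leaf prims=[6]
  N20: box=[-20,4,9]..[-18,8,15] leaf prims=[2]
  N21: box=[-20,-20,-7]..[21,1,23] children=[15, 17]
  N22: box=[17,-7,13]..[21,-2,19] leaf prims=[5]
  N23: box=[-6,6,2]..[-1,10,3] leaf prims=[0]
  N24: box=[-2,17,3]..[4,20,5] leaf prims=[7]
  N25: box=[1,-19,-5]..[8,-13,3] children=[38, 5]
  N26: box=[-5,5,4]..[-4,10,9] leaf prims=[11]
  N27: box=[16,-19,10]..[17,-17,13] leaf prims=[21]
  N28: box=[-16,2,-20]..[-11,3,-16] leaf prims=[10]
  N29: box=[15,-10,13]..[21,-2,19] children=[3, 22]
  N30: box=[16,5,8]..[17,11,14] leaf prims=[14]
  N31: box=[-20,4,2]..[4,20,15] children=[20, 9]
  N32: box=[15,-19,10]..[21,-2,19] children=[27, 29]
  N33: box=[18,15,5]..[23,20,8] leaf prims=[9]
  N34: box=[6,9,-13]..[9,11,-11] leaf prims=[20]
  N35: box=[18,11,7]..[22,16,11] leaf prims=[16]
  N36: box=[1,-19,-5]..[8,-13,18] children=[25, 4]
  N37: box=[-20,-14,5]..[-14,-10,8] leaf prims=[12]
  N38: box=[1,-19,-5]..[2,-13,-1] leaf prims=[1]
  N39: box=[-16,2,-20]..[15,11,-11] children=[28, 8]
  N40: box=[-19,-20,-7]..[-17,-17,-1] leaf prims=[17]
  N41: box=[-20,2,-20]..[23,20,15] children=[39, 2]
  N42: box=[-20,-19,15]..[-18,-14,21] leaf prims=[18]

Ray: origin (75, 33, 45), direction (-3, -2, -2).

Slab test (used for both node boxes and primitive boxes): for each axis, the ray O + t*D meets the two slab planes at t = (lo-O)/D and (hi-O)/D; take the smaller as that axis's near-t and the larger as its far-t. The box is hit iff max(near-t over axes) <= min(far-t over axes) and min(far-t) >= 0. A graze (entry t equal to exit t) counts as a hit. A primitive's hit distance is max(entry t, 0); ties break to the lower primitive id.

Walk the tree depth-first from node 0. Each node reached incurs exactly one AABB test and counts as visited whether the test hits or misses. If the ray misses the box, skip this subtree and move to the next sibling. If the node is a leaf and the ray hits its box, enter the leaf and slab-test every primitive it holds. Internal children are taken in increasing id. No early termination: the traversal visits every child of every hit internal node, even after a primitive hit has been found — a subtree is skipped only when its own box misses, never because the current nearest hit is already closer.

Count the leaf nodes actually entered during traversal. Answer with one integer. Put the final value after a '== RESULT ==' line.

Trace the traversal:
N0 x:[52/3,95/3] y:[13/2,53/2] z:[11,65/2] -> hit [52/3,53/2], descend [21, 41]
  N21 x:[18,95/3] y:[16,53/2] z:[11,26] -> hit [18,26], descend [15, 17]
    N15 x:[28,95/3] y:[16,53/2] z:[11,26] -> miss, prune
    N17 x:[18,74/3] y:[35/2,26] z:[13,25] -> hit [18,74/3], descend [32, 36]
      N32 x:[18,20] y:[35/2,26] z:[13,35/2] -> miss, prune
      N36 x:[67/3,74/3] y:[23,26] z:[27/2,25] -> hit [23,74/3], descend [4, 25]
        N4 x:[68/3,70/3] y:[24,25] z:[27/2,29/2] -> miss, prune
        N25 x:[67/3,74/3] y:[23,26] z:[21,25] -> hit [23,74/3], descend [5, 38]
          N5 x:[67/3,23] y:[23,24] z:[21,23] -> hit [23,23] leaf, test {P13@t=23}
          N38 x:[73/3,74/3] y:[23,26] z:[23,25] -> hit [73/3,74/3] leaf, test {P1@t=73/3}
  N41 x:[52/3,95/3] y:[13/2,31/2] z:[15,65/2] -> miss, prune

Summary -> nodes [0, 21, 15, 17, 32, 36, 4, 25, 5, 38, 41]; box-tests=11; leaf-entries=2; first=P13

== RESULT ==
2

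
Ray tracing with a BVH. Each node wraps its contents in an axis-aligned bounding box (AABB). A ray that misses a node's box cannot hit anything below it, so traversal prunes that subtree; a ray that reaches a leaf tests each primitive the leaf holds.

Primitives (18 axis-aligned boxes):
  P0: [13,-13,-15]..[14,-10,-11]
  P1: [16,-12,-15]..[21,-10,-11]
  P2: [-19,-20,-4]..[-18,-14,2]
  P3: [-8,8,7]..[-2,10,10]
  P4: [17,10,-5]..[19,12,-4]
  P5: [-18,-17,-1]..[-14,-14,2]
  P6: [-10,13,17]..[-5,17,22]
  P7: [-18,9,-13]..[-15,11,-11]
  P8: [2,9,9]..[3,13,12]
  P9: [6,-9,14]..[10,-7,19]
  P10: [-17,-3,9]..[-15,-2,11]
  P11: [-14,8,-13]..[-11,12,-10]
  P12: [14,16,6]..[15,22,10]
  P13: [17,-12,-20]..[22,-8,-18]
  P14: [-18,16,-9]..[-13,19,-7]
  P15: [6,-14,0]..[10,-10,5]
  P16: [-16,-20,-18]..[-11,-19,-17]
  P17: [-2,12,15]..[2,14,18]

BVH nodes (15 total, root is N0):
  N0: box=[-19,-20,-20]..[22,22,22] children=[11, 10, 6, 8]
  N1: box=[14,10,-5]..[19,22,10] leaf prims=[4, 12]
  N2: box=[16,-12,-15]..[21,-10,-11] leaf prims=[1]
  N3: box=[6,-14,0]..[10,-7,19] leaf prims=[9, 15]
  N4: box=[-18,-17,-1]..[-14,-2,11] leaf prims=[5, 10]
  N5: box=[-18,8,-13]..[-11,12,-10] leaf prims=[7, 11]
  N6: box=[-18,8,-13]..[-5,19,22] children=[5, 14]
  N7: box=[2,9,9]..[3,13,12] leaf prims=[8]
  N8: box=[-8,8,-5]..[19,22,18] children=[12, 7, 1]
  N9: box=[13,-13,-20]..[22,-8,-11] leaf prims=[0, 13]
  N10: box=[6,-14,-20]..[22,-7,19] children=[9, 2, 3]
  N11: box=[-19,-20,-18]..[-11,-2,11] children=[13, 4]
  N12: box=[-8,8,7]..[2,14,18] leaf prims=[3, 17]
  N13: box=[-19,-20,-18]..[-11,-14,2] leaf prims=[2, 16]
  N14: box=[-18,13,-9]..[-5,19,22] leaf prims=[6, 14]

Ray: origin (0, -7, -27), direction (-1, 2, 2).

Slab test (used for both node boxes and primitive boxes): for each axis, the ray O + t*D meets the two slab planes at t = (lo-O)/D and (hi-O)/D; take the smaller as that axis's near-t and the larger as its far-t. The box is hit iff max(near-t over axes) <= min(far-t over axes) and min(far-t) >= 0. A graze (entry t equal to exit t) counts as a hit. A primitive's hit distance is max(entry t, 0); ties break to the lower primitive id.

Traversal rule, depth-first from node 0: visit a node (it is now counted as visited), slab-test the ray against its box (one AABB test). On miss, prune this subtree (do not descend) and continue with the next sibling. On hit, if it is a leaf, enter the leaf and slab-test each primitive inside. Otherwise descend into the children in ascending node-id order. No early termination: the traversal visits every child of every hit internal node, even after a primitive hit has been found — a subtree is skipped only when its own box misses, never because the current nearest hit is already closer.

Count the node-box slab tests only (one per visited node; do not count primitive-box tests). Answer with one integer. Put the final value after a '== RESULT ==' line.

Walk:
N0 x:[-22,19] y:[-13/2,29/2] z:[7/2,49/2] -> hit [7/2,29/2], descend [6, 8, 10, 11]
  N6 x:[5,18] y:[15/2,13] z:[7,49/2] -> hit [15/2,13], descend [5, 14]
    N5 x:[11,18] y:[15/2,19/2] z:[7,17/2] -> miss, prune
    N14 x:[5,18] y:[10,13] z:[9,49/2] -> hit [10,13] leaf, test {P6(miss), P14(miss)}
  N8 x:[-19,8] y:[15/2,29/2] z:[11,45/2] -> miss, prune
  N10 x:[-22,-6] y:[-7/2,0] z:[7/2,23] -> miss, prune
  N11 x:[11,19] y:[-13/2,5/2] z:[9/2,19] -> miss, prune

order=[0, 6, 5, 14, 8, 10, 11]  |boxes|=7  |leaves|=1  hit=miss

== RESULT ==
7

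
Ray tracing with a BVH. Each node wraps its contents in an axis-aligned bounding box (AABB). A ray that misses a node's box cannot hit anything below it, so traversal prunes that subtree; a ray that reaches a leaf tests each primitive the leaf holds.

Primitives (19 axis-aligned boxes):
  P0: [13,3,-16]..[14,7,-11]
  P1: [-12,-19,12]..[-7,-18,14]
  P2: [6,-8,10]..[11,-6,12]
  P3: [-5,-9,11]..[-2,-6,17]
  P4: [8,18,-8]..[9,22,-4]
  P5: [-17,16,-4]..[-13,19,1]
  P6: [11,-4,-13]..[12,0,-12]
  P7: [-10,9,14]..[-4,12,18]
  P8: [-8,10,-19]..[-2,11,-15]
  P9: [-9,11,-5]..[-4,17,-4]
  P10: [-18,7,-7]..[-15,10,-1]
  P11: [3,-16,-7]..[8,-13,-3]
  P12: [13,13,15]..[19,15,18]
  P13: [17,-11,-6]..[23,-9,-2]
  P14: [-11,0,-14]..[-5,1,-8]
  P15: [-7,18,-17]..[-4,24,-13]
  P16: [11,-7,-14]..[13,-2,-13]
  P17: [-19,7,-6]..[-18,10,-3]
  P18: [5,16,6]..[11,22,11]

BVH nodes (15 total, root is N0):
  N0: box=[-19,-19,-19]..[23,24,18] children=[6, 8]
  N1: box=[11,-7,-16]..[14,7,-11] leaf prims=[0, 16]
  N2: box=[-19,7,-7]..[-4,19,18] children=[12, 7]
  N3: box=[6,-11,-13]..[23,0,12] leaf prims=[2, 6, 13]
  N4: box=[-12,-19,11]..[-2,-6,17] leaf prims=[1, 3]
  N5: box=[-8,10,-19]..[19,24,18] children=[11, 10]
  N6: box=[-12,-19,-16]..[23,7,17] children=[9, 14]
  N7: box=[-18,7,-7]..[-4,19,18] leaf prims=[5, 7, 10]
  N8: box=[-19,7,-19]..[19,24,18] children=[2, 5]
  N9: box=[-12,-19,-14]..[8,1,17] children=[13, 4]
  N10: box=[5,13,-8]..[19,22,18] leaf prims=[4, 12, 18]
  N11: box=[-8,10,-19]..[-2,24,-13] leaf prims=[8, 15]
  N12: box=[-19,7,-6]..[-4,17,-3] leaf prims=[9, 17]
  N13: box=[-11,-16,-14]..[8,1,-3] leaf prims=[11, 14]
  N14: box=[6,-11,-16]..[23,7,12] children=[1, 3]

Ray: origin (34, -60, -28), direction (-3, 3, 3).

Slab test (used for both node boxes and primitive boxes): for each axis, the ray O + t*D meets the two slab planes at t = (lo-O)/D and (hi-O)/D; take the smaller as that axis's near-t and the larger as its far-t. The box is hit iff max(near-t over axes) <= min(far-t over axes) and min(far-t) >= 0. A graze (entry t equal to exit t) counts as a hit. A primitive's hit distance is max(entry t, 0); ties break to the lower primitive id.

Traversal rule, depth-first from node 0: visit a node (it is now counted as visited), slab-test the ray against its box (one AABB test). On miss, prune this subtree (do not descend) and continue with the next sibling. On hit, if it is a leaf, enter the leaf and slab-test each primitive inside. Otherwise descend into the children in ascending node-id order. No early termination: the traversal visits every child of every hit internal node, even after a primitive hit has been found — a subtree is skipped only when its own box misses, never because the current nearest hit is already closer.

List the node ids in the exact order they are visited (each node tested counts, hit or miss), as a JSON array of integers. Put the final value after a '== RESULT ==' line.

Trace the traversal:
N0 x:[11/3,53/3] y:[41/3,28] z:[3,46/3] -> hit [41/3,46/3], descend [6, 8]
  N6 x:[11/3,46/3] y:[41/3,67/3] z:[4,15] -> hit [41/3,15], descend [9, 14]
    N9 x:[26/3,46/3] y:[41/3,61/3] z:[14/3,15] -> hit [41/3,15], descend [4, 13]
      N4 x:[12,46/3] y:[41/3,18] z:[13,15] -> hit [41/3,15] leaf, test {P1@t=41/3, P3(miss)}
      N13 x:[26/3,15] y:[44/3,61/3] z:[14/3,25/3] -> miss, prune
    N14 x:[11/3,28/3] y:[49/3,67/3] z:[4,40/3] -> miss, prune
  N8 x:[5,53/3] y:[67/3,28] z:[3,46/3] -> miss, prune

Visited [0, 6, 9, 4, 13, 14, 8]. Tests: 7 box, 1 leaf. Nearest: P1.

== RESULT ==
[0, 6, 9, 4, 13, 14, 8]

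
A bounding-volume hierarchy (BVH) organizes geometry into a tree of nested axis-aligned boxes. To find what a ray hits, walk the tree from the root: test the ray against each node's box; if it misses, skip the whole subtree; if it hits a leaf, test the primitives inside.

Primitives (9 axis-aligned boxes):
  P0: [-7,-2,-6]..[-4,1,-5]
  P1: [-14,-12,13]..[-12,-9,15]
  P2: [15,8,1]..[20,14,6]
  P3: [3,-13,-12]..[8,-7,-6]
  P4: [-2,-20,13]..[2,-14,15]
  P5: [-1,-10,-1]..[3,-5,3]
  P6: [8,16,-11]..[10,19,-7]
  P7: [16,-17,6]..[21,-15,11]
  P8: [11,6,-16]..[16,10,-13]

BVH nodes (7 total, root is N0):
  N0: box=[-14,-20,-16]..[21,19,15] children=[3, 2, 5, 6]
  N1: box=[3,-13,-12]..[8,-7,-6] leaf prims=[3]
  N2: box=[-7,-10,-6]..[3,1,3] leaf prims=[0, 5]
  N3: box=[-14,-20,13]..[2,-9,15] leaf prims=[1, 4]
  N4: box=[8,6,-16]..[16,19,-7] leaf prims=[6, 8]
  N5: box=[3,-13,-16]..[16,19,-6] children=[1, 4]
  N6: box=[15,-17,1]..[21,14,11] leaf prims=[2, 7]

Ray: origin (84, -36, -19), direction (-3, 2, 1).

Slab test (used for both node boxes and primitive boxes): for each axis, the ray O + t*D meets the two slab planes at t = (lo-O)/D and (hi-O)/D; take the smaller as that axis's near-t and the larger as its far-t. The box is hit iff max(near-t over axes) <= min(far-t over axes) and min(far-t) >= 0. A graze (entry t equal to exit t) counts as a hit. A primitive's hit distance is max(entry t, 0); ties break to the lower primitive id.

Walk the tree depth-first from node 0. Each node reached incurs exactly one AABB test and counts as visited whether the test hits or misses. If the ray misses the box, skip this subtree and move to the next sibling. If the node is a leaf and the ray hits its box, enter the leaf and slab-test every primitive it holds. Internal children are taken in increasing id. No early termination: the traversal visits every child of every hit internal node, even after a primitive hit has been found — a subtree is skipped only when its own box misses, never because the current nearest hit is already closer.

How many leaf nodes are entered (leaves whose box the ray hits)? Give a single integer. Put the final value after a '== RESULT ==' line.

Trace the traversal:
N0 x:[21,98/3] y:[8,55/2] z:[3,34] -> hit [21,55/2], descend [2, 3, 5, 6]
  N2 x:[27,91/3] y:[13,37/2] z:[13,22] -> miss, prune
  N3 x:[82/3,98/3] y:[8,27/2] z:[32,34] -> miss, prune
  N5 x:[68/3,27] y:[23/2,55/2] z:[3,13] -> miss, prune
  N6 x:[21,23] y:[19/2,25] z:[20,30] -> hit [21,23] leaf, test {P2@t=22, P7(miss)}

order=[0, 2, 3, 5, 6]  |boxes|=5  |leaves|=1  hit=P2

== RESULT ==
1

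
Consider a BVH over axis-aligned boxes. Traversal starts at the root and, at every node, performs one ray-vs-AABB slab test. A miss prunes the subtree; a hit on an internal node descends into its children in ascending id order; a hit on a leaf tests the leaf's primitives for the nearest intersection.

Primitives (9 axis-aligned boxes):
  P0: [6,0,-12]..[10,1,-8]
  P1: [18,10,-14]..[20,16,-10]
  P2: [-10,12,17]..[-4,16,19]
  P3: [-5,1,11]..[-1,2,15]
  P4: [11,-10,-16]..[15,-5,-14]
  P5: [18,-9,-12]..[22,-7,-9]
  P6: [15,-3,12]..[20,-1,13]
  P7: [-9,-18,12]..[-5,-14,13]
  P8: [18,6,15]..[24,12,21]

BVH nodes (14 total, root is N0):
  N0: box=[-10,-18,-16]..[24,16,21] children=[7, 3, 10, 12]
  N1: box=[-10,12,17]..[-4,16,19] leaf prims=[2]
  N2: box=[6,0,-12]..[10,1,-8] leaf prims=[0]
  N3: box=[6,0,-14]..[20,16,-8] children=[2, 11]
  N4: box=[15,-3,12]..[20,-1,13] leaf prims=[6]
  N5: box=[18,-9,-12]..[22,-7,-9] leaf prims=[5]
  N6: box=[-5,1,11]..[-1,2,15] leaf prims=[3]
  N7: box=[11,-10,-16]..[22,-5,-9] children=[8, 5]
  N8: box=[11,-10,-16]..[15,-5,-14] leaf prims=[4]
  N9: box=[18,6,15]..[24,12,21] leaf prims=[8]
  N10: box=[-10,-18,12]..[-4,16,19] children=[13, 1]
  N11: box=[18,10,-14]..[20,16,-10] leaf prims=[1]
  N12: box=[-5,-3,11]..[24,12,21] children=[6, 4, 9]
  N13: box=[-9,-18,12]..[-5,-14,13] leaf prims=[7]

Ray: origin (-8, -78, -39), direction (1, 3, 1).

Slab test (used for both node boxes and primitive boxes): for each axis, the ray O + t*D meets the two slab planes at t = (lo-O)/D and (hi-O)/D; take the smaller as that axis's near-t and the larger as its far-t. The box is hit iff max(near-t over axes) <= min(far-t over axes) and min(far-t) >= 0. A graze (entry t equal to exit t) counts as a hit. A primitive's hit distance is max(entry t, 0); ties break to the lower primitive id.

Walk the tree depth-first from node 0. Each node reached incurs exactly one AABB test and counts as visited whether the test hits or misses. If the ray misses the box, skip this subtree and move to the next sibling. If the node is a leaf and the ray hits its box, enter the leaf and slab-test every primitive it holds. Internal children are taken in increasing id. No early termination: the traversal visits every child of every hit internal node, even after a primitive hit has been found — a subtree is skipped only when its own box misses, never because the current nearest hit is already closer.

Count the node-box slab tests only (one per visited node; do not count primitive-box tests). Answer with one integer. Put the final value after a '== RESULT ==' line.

Traverse from the root:
N0 x:[-2,32] y:[20,94/3] z:[23,60] -> hit [23,94/3], descend [3, 7, 10, 12]
  N3 x:[14,28] y:[26,94/3] z:[25,31] -> hit [26,28], descend [2, 11]
    N2 x:[14,18] y:[26,79/3] z:[27,31] -> miss, prune
    N11 x:[26,28] y:[88/3,94/3] z:[25,29] -> miss, prune
  N7 x:[19,30] y:[68/3,73/3] z:[23,30] -> hit [23,73/3], descend [5, 8]
    N5 x:[26,30] y:[23,71/3] z:[27,30] -> miss, prune
    N8 x:[19,23] y:[68/3,73/3] z:[23,25] -> hit [23,23] leaf, test {P4@t=23}
  N10 x:[-2,4] y:[20,94/3] z:[51,58] -> miss, prune
  N12 x:[3,32] y:[25,30] z:[50,60] -> miss, prune

Summary -> nodes [0, 3, 2, 11, 7, 5, 8, 10, 12]; box-tests=9; leaf-entries=1; first=P4

== RESULT ==
9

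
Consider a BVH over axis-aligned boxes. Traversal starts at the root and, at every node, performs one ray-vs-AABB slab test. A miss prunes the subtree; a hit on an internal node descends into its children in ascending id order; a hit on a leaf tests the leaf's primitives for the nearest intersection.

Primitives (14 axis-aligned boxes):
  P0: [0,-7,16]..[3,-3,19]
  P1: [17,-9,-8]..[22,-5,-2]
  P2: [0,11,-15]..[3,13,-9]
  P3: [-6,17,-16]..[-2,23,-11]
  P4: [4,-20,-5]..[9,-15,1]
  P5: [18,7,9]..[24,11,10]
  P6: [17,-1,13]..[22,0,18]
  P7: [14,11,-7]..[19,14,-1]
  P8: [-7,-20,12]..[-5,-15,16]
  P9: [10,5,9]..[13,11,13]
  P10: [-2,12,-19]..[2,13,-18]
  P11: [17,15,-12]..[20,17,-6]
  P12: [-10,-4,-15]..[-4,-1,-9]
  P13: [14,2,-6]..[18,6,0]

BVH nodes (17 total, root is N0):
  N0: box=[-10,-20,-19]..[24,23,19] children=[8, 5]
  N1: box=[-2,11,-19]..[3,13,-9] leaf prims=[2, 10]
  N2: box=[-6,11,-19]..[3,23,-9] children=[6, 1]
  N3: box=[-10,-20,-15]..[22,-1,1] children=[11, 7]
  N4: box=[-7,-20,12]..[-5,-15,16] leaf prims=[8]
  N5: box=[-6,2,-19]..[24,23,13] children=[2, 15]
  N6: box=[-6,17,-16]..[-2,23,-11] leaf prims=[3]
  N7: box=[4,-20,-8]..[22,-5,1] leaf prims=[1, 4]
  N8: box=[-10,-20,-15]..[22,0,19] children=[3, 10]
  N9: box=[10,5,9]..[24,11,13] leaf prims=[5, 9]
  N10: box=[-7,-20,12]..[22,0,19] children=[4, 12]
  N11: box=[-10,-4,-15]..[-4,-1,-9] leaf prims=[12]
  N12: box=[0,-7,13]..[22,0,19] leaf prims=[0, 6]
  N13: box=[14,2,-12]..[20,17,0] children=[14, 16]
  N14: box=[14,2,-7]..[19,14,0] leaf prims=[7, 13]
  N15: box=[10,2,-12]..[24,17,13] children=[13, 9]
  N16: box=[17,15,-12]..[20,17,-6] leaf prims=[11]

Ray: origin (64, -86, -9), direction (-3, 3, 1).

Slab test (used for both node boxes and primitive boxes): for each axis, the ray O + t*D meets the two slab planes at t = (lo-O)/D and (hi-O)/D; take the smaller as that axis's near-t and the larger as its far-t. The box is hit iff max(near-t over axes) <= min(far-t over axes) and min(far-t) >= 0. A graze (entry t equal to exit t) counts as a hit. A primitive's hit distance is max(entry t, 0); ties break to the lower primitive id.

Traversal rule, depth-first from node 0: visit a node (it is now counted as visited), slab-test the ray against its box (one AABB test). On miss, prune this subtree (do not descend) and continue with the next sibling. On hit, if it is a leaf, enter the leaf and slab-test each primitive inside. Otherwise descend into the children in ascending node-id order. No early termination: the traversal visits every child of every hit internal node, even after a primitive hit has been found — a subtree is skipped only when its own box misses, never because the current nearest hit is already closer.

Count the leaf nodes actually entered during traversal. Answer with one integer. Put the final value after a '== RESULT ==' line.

Traverse from the root:
N0 x:[40/3,74/3] y:[22,109/3] z:[-10,28] -> hit [22,74/3], descend [5, 8]
  N5 x:[40/3,70/3] y:[88/3,109/3] z:[-10,22] -> miss, prune
  N8 x:[14,74/3] y:[22,86/3] z:[-6,28] -> hit [22,74/3], descend [3, 10]
    N3 x:[14,74/3] y:[22,85/3] z:[-6,10] -> miss, prune
    N10 x:[14,71/3] y:[22,86/3] z:[21,28] -> hit [22,71/3], descend [4, 12]
      N4 x:[23,71/3] y:[22,71/3] z:[21,25] -> hit [23,71/3] leaf, test {P8@t=23}
      N12 x:[14,64/3] y:[79/3,86/3] z:[22,28] -> miss, prune

Visited [0, 5, 8, 3, 10, 4, 12]. Tests: 7 box, 1 leaf. Nearest: P8.

== RESULT ==
1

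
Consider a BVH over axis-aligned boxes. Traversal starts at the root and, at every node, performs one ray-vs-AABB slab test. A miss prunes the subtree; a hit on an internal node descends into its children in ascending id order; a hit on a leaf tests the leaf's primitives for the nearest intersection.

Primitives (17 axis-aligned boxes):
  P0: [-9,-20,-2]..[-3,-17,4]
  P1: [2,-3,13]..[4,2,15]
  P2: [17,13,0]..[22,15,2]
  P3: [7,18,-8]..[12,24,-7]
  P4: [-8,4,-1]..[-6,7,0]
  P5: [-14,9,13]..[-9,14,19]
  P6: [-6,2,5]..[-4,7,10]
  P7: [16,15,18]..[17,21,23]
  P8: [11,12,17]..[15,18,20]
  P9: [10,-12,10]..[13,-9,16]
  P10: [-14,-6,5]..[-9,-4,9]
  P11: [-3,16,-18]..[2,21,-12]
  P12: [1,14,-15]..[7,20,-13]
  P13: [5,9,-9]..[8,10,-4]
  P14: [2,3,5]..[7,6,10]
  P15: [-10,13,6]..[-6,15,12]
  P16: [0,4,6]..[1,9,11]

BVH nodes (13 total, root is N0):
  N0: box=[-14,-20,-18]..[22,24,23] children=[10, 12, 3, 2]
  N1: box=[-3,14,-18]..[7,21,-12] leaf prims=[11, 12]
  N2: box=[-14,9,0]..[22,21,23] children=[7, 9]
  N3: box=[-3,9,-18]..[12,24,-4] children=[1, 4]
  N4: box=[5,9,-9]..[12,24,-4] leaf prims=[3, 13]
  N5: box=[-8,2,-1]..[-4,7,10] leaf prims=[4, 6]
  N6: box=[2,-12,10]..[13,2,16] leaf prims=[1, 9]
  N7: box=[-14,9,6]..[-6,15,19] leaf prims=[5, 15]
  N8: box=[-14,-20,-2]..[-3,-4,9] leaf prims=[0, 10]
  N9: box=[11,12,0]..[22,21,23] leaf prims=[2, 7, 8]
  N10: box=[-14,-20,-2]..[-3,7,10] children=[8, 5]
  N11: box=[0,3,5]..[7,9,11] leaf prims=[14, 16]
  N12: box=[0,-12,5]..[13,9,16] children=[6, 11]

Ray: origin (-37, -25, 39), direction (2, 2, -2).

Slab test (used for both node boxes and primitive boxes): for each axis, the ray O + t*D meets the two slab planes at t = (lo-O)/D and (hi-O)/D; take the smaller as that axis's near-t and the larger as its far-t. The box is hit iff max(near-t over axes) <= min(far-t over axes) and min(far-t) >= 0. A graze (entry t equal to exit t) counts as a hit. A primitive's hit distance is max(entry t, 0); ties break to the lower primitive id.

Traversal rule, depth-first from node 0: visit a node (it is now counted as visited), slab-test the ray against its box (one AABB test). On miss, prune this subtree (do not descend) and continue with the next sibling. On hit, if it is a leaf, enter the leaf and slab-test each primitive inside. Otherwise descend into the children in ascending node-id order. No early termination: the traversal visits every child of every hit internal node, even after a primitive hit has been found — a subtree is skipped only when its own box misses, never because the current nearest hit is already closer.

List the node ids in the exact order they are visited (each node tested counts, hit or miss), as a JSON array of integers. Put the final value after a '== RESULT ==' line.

Walk:
N0 x:[23/2,59/2] y:[5/2,49/2] z:[8,57/2] -> hit [23/2,49/2], descend [2, 3, 10, 12]
  N2 x:[23/2,59/2] y:[17,23] z:[8,39/2] -> hit [17,39/2], descend [7, 9]
    N7 x:[23/2,31/2] y:[17,20] z:[10,33/2] -> miss, prune
    N9 x:[24,59/2] y:[37/2,23] z:[8,39/2] -> miss, prune
  N3 x:[17,49/2] y:[17,49/2] z:[43/2,57/2] -> hit [43/2,49/2], descend [1, 4]
    N1 x:[17,22] y:[39/2,23] z:[51/2,57/2] -> miss, prune
    N4 x:[21,49/2] y:[17,49/2] z:[43/2,24] -> hit [43/2,24] leaf, test {P3@t=23, P13(miss)}
  N10 x:[23/2,17] y:[5/2,16] z:[29/2,41/2] -> hit [29/2,16], descend [5, 8]
    N5 x:[29/2,33/2] y:[27/2,16] z:[29/2,20] -> hit [29/2,16] leaf, test {P4(miss), P6@t=31/2}
    N8 x:[23/2,17] y:[5/2,21/2] z:[15,41/2] -> miss, prune
  N12 x:[37/2,25] y:[13/2,17] z:[23/2,17] -> miss, prune

Visited [0, 2, 7, 9, 3, 1, 4, 10, 5, 8, 12]. Tests: 11 box, 2 leaf. Nearest: P6.

== RESULT ==
[0, 2, 7, 9, 3, 1, 4, 10, 5, 8, 12]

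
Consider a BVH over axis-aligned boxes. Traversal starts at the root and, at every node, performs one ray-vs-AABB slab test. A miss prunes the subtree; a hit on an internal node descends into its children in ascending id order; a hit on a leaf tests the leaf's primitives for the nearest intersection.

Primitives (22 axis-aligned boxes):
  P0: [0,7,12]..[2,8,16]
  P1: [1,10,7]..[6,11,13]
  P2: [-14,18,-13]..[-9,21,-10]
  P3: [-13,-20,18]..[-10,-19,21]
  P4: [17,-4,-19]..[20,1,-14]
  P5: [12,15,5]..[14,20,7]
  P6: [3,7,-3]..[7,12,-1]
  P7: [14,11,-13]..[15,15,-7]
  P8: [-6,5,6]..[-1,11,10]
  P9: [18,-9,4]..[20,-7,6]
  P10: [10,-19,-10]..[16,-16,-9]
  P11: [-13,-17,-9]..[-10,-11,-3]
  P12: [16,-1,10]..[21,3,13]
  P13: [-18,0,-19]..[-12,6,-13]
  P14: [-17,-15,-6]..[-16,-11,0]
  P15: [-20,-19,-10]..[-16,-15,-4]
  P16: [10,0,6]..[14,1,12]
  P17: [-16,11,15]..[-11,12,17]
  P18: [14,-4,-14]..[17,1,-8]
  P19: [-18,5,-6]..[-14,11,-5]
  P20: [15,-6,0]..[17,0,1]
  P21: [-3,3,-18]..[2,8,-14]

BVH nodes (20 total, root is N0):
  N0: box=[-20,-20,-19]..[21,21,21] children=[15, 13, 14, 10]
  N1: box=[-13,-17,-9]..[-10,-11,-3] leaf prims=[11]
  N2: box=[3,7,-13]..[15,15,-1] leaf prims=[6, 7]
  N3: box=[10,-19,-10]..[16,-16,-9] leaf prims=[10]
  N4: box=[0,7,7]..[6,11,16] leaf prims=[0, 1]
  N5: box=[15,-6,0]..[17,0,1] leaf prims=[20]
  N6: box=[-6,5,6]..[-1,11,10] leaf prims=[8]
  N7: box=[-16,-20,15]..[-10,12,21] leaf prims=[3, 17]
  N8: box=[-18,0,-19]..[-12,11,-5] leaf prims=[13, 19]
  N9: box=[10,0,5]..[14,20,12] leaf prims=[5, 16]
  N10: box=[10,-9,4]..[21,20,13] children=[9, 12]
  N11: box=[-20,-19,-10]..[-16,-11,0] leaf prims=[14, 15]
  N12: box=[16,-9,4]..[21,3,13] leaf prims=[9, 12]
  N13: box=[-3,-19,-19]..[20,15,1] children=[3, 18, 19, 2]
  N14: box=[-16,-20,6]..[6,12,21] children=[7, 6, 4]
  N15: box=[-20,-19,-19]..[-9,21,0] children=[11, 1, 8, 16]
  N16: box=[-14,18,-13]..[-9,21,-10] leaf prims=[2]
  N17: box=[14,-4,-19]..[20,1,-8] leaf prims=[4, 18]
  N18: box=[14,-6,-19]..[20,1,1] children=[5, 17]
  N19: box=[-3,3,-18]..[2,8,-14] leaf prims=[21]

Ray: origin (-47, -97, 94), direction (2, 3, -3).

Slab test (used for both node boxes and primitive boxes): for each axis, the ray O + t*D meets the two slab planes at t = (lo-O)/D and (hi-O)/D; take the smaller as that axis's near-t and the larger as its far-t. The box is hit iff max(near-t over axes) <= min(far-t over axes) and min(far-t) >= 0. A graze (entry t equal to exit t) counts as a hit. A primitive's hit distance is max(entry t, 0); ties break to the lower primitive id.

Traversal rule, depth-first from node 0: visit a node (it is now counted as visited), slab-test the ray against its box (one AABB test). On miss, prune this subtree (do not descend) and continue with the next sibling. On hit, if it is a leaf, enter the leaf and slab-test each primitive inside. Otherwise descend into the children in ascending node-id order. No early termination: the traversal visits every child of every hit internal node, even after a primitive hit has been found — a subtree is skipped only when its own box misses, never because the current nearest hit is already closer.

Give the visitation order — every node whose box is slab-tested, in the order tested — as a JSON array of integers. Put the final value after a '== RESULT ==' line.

Traverse from the root:
N0 x:[27/2,34] y:[77/3,118/3] z:[73/3,113/3] -> hit [77/3,34], descend [10, 13, 14, 15]
  N10 x:[57/2,34] y:[88/3,39] z:[27,30] -> hit [88/3,30], descend [9, 12]
    N9 x:[57/2,61/2] y:[97/3,39] z:[82/3,89/3] -> miss, prune
    N12 x:[63/2,34] y:[88/3,100/3] z:[27,30] -> miss, prune
  N13 x:[22,67/2] y:[26,112/3] z:[31,113/3] -> hit [31,67/2], descend [2, 3, 18, 19]
    N2 x:[25,31] y:[104/3,112/3] z:[95/3,107/3] -> miss, prune
    N3 x:[57/2,63/2] y:[26,27] z:[103/3,104/3] -> miss, prune
    N18 x:[61/2,67/2] y:[91/3,98/3] z:[31,113/3] -> hit [31,98/3], descend [5, 17]
      N5 x:[31,32] y:[91/3,97/3] z:[31,94/3] -> hit [31,94/3] leaf, test {P20@t=31}
      N17 x:[61/2,67/2] y:[31,98/3] z:[34,113/3] -> miss, prune
    N19 x:[22,49/2] y:[100/3,35] z:[36,112/3] -> miss, prune
  N14 x:[31/2,53/2] y:[77/3,109/3] z:[73/3,88/3] -> hit [77/3,53/2], descend [4, 6, 7]
    N4 x:[47/2,53/2] y:[104/3,36] z:[26,29] -> miss, prune
    N6 x:[41/2,23] y:[34,36] z:[28,88/3] -> miss, prune
    N7 x:[31/2,37/2] y:[77/3,109/3] z:[73/3,79/3] -> miss, prune
  N15 x:[27/2,19] y:[26,118/3] z:[94/3,113/3] -> miss, prune

order=[0, 10, 9, 12, 13, 2, 3, 18, 5, 17, 19, 14, 4, 6, 7, 15]  |boxes|=16  |leaves|=1  hit=P20

== RESULT ==
[0, 10, 9, 12, 13, 2, 3, 18, 5, 17, 19, 14, 4, 6, 7, 15]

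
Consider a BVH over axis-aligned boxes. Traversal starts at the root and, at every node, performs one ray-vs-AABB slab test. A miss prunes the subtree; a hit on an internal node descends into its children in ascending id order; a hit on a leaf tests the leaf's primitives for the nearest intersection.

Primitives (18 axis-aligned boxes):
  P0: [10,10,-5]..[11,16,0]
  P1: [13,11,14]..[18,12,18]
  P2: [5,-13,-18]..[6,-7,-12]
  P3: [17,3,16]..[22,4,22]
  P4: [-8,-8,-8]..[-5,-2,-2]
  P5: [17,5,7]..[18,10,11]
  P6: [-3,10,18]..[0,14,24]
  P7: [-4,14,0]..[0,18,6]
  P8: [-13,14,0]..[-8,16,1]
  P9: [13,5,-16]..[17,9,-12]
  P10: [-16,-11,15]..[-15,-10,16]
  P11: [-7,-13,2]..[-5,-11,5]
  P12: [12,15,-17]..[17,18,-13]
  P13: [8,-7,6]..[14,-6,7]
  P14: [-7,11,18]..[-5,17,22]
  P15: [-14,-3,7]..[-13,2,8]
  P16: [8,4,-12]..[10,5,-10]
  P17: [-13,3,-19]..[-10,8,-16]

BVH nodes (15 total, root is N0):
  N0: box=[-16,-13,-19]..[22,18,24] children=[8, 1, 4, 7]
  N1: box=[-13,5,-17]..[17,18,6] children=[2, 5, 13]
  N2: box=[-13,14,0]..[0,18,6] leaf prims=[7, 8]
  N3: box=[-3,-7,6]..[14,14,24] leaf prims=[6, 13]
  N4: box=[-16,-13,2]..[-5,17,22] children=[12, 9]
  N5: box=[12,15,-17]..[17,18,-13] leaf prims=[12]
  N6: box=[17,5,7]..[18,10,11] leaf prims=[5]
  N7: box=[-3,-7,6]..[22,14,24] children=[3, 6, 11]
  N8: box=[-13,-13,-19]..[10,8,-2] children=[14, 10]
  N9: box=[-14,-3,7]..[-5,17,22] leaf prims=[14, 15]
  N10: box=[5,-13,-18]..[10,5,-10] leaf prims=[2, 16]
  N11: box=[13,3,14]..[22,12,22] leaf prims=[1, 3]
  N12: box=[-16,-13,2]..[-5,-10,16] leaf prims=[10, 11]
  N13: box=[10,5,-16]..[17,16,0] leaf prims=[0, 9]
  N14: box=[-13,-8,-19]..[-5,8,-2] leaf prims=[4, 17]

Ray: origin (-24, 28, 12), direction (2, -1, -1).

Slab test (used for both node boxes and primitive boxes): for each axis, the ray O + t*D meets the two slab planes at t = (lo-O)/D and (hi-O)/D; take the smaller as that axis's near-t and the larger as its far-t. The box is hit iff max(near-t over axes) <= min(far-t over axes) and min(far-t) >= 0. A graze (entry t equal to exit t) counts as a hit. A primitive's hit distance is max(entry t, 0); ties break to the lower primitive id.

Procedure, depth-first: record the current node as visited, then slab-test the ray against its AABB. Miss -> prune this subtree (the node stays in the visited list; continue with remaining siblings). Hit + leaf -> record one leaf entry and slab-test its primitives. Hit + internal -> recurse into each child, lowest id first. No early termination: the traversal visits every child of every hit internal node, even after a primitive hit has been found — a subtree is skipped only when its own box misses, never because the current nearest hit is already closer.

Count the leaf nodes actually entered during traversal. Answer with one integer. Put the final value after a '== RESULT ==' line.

Traverse from the root:
N0 x:[4,23] y:[10,41] z:[-12,31] -> hit [10,23], descend [1, 4, 7, 8]
  N1 x:[11/2,41/2] y:[10,23] z:[6,29] -> hit [10,41/2], descend [2, 5, 13]
    N2 x:[11/2,12] y:[10,14] z:[6,12] -> hit [10,12] leaf, test {P7@t=10, P8(miss)}
    N5 x:[18,41/2] y:[10,13] z:[25,29] -> miss, prune
    N13 x:[17,41/2] y:[12,23] z:[12,28] -> hit [17,41/2] leaf, test {P0@t=17, P9(miss)}
  N4 x:[4,19/2] y:[11,41] z:[-10,10] -> miss, prune
  N7 x:[21/2,23] y:[14,35] z:[-12,6] -> miss, prune
  N8 x:[11/2,17] y:[20,41] z:[14,31] -> miss, prune

8 AABB tests over nodes [0, 1, 2, 5, 13, 4, 7, 8]; 2 leaves entered; closest P7.

== RESULT ==
2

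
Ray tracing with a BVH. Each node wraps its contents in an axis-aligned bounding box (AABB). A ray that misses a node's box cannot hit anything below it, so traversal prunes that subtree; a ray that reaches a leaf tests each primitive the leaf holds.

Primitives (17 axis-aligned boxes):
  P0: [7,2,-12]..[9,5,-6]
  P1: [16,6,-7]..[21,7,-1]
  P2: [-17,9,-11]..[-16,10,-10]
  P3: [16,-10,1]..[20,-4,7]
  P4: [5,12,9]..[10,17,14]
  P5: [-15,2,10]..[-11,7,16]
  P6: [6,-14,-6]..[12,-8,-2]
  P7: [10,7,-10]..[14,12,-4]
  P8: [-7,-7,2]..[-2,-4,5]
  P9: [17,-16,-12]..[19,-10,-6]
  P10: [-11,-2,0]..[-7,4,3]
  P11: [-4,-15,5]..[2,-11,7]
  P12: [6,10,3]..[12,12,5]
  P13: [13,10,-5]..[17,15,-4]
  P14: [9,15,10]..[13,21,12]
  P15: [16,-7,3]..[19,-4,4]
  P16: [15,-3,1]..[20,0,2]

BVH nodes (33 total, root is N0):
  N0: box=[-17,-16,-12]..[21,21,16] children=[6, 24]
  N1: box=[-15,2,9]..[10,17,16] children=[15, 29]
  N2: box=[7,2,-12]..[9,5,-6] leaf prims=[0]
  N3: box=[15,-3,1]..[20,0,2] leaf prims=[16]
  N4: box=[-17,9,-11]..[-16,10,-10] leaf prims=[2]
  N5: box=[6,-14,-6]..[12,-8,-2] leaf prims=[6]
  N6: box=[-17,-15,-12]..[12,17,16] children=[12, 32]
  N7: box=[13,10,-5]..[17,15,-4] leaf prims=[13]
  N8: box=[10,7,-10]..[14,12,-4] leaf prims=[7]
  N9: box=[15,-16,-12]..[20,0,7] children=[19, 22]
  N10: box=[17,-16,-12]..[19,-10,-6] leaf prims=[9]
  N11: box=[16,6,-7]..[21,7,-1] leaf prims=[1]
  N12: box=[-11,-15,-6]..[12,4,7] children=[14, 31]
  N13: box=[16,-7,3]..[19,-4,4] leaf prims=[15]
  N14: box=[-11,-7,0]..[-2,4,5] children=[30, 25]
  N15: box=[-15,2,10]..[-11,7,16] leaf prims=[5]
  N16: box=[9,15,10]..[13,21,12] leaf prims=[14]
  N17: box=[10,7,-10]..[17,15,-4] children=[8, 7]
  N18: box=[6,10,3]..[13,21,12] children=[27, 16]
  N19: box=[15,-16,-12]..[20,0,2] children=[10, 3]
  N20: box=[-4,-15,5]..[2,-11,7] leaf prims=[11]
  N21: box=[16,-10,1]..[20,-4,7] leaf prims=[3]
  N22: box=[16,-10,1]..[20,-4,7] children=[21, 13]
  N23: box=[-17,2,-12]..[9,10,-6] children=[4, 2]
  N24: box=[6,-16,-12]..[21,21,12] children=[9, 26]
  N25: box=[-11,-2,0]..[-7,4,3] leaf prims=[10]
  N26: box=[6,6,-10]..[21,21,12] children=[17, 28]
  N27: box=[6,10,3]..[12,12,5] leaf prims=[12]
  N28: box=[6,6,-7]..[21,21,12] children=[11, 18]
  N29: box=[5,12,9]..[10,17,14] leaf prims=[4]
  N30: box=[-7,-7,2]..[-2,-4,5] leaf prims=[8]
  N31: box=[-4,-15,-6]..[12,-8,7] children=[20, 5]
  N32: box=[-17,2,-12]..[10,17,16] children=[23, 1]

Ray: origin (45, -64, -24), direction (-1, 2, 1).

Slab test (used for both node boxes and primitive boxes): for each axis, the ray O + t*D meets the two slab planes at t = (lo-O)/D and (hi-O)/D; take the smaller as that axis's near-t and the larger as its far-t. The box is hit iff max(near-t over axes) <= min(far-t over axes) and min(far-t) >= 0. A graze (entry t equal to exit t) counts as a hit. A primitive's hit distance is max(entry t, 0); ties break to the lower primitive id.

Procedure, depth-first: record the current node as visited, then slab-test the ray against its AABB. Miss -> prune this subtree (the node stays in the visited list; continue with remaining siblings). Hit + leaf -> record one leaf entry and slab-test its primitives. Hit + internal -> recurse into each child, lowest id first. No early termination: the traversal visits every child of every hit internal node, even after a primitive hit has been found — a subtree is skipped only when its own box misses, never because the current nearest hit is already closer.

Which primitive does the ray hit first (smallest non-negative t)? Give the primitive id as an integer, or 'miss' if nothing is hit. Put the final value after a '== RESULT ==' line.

Walk:
N0 x:[24,62] y:[24,85/2] z:[12,40] -> hit [24,40], descend [6, 24]
  N6 x:[33,62] y:[49/2,81/2] z:[12,40] -> hit [33,40], descend [12, 32]
    N12 x:[33,56] y:[49/2,34] z:[18,31] -> miss, prune
    N32 x:[35,62] y:[33,81/2] z:[12,40] -> hit [35,40], descend [1, 23]
      N1 x:[35,60] y:[33,81/2] z:[33,40] -> hit [35,40], descend [15, 29]
        N15 x:[56,60] y:[33,71/2] z:[34,40] -> miss, prune
        N29 x:[35,40] y:[38,81/2] z:[33,38] -> hit [38,38] leaf, test {P4@t=38}
      N23 x:[36,62] y:[33,37] z:[12,18] -> miss, prune
  N24 x:[24,39] y:[24,85/2] z:[12,36] -> hit [24,36], descend [9, 26]
    N9 x:[25,30] y:[24,32] z:[12,31] -> hit [25,30], descend [19, 22]
      N19 x:[25,30] y:[24,32] z:[12,26] -> hit [25,26], descend [3, 10]
        N3 x:[25,30] y:[61/2,32] z:[25,26] -> miss, prune
        N10 x:[26,28] y:[24,27] z:[12,18] -> miss, prune
      N22 x:[25,29] y:[27,30] z:[25,31] -> hit [27,29], descend [13, 21]
        N13 x:[26,29] y:[57/2,30] z:[27,28] -> miss, prune
        N21 x:[25,29] y:[27,30] z:[25,31] -> hit [27,29] leaf, test {P3@t=27}
    N26 x:[24,39] y:[35,85/2] z:[14,36] -> hit [35,36], descend [17, 28]
      N17 x:[28,35] y:[71/2,79/2] z:[14,20] -> miss, prune
      N28 x:[24,39] y:[35,85/2] z:[17,36] -> hit [35,36], descend [11, 18]
        N11 x:[24,29] y:[35,71/2] z:[17,23] -> miss, prune
        N18 x:[32,39] y:[37,85/2] z:[27,36] -> miss, prune

Summary -> nodes [0, 6, 12, 32, 1, 15, 29, 23, 24, 9, 19, 3, 10, 22, 13, 21, 26, 17, 28, 11, 18]; box-tests=21; leaf-entries=2; first=P3

== RESULT ==
3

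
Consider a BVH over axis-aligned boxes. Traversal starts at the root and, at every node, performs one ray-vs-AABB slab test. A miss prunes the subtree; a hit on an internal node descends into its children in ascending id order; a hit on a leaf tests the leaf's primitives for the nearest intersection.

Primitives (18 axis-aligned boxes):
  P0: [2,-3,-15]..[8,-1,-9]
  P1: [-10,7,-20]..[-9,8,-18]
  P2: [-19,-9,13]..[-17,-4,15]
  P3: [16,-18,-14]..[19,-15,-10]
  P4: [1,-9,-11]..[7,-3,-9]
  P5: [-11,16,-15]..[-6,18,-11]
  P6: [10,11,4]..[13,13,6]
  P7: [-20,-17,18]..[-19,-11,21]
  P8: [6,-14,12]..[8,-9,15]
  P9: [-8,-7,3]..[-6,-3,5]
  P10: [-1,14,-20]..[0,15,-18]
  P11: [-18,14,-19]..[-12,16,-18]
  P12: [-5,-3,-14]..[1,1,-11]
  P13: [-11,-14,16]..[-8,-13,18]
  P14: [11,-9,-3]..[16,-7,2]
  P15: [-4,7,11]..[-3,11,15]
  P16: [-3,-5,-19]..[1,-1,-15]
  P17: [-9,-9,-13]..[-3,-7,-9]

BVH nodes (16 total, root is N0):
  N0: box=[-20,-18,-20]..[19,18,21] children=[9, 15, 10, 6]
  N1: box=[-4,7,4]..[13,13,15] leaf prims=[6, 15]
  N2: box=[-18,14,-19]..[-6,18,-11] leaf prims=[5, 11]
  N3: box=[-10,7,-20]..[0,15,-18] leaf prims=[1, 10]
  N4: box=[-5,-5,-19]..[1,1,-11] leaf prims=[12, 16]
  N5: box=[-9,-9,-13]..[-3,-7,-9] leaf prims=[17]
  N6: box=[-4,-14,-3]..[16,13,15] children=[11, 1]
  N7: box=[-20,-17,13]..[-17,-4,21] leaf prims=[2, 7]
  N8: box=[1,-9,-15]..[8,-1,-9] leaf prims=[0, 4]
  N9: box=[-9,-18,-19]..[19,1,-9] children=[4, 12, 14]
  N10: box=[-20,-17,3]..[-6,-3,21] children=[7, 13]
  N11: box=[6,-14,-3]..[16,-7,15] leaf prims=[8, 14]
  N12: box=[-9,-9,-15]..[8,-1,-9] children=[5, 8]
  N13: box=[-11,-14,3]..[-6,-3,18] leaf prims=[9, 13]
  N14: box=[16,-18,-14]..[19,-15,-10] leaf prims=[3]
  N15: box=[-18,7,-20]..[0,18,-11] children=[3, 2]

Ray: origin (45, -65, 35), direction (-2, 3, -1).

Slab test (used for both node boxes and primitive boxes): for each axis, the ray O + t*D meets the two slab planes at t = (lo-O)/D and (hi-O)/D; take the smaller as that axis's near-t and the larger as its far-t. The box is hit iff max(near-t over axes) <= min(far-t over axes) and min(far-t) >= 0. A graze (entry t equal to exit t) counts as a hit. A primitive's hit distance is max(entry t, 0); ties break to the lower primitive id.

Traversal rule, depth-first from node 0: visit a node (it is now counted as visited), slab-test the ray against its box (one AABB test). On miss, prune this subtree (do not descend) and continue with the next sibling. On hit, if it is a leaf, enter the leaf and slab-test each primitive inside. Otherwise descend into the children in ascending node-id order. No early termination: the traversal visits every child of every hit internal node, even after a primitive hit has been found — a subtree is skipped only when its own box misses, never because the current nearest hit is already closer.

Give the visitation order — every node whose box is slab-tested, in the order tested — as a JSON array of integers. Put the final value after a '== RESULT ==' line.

Traverse from the root:
N0 x:[13,65/2] y:[47/3,83/3] z:[14,55] -> hit [47/3,83/3], descend [6, 9, 10, 15]
  N6 x:[29/2,49/2] y:[17,26] z:[20,38] -> hit [20,49/2], descend [1, 11]
    N1 x:[16,49/2] y:[24,26] z:[20,31] -> hit [24,49/2] leaf, test {P6(miss), P15@t=24}
    N11 x:[29/2,39/2] y:[17,58/3] z:[20,38] -> miss, prune
  N9 x:[13,27] y:[47/3,22] z:[44,54] -> miss, prune
  N10 x:[51/2,65/2] y:[16,62/3] z:[14,32] -> miss, prune
  N15 x:[45/2,63/2] y:[24,83/3] z:[46,55] -> miss, prune

Visited [0, 6, 1, 11, 9, 10, 15]. Tests: 7 box, 1 leaf. Nearest: P15.

== RESULT ==
[0, 6, 1, 11, 9, 10, 15]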